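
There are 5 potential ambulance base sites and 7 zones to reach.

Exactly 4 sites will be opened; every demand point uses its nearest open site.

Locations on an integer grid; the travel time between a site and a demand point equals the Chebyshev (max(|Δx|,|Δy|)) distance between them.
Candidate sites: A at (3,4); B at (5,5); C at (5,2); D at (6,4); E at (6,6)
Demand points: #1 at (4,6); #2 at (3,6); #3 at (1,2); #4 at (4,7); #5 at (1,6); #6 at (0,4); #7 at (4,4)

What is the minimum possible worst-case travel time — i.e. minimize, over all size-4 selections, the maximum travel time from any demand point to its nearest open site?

3

Open {A, B, C, D}.
  Farthest demand point is #6 at travel time 3 (to A); all others are ≤ 3.
With {A, B, C, E} the worst case is 3.
With {A, B, D, E} the worst case is 3.
No size-4 selection achieves below 3.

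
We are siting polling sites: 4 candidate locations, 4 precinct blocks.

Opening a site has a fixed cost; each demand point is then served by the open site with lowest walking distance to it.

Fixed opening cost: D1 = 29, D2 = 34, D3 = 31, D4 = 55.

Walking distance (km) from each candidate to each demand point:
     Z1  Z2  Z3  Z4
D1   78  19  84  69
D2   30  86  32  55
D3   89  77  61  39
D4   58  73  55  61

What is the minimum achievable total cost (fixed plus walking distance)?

Open {D1, D2}: assign each demand point to its cheapest open site.
  Z1→D2 30, Z2→D1 19, Z3→D2 32, Z4→D2 55
  walking distance 136, fixed 63 → total 199.
Compare {D1, D2, D3}: walking distance 120 + fixed 94 = 214.
Compare {D2}: walking distance 203 + fixed 34 = 237.
Compare {D2, D3}: walking distance 178 + fixed 65 = 243.
All other subsets cost ≥ 214. Minimum total cost: 199.

199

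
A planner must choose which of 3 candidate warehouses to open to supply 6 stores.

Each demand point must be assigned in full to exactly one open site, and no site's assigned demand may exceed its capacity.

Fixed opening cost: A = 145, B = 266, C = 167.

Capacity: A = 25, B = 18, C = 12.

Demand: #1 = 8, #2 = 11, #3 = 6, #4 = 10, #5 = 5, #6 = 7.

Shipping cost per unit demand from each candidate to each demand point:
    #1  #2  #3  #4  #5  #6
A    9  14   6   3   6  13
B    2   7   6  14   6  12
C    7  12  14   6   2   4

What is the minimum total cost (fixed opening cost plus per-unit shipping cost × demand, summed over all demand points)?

831

Open {A, B, C}; cheapest assignment that respects the capacities:
  A (cap 25, load 24): #1, #3, #4 — cost 8×9 + 6×6 + 10×3 = 138
  B (cap 18, load 11): #2 — cost 11×7 = 77
  C (cap 12, load 12): #5, #6 — cost 5×2 + 7×4 = 38
  Shipping 253, fixed 578 → total 831.
  Any other capacity-feasible assignment to {A, B, C} ships for at least 253.
Total demand is 47 and no other set of sites has combined capacity ≥ 47, so {A, B, C} is the only feasible choice of open sites. Minimum: 831.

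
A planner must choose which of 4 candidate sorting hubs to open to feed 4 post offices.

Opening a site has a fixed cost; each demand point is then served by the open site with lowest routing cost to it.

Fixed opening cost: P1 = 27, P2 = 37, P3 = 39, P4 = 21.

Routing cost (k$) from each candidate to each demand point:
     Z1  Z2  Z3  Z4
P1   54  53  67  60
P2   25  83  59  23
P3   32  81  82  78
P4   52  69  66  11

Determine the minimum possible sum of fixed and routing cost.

219

Open {P4}: assign each demand point to its cheapest open site.
  Z1→P4 52, Z2→P4 69, Z3→P4 66, Z4→P4 11
  routing cost 198, fixed 21 → total 219.
Compare {P2, P4}: routing cost 164 + fixed 58 = 222.
Compare {P1, P2}: routing cost 160 + fixed 64 = 224.
Compare {P2}: routing cost 190 + fixed 37 = 227.
All other subsets cost ≥ 222. Minimum total cost: 219.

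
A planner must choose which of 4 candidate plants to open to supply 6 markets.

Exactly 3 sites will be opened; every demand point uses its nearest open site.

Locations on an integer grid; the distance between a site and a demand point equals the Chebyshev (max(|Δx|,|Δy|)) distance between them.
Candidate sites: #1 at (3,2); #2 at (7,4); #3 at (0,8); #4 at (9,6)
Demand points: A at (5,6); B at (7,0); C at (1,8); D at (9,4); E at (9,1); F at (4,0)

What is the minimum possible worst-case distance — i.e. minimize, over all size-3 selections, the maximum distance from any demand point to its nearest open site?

4

Open {#1, #2, #3}.
  Farthest demand point is B at distance 4 (to #1); all others are ≤ 4.
With {#2, #3, #4} the worst case is 4.
With {#1, #3, #4} the worst case is 5.
No size-3 selection achieves below 4.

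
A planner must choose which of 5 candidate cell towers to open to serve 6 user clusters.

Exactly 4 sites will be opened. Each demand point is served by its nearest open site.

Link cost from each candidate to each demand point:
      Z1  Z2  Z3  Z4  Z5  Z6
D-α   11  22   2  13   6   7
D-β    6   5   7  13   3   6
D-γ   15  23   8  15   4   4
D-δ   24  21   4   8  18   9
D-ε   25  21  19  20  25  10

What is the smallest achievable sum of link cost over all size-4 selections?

28

Open {D-α, D-β, D-γ, D-δ}.
  Z1→D-β 6, Z2→D-β 5, Z3→D-α 2, Z4→D-δ 8, Z5→D-β 3, Z6→D-γ 4  ⇒ total 28.
Compare {D-α, D-β, D-δ, D-ε}: total 30.
Compare {D-β, D-γ, D-δ, D-ε}: total 30.
No size-4 selection does better; minimum is 28.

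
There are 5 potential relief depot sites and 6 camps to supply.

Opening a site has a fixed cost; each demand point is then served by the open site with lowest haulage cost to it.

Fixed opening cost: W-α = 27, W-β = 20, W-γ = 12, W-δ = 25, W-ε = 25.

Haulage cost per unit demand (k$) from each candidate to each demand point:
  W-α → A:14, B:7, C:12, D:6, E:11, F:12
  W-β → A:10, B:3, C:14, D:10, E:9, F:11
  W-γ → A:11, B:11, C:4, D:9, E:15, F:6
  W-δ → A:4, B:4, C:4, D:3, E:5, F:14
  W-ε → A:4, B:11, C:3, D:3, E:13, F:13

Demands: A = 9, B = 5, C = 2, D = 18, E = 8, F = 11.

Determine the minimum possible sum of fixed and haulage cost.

261

Open {W-γ, W-δ}: assign each demand point to its cheapest open site.
  A→W-δ 9×4=36, B→W-δ 5×4=20, C→W-γ 2×4=8, D→W-δ 18×3=54, E→W-δ 8×5=40, F→W-γ 11×6=66
  haulage cost 224, fixed 37 → total 261.
Compare {W-β, W-γ, W-δ}: haulage cost 219 + fixed 57 = 276.
Compare {W-γ, W-δ, W-ε}: haulage cost 222 + fixed 62 = 284.
Compare {W-α, W-γ, W-δ}: haulage cost 224 + fixed 64 = 288.
All other subsets cost ≥ 276. Minimum total cost: 261.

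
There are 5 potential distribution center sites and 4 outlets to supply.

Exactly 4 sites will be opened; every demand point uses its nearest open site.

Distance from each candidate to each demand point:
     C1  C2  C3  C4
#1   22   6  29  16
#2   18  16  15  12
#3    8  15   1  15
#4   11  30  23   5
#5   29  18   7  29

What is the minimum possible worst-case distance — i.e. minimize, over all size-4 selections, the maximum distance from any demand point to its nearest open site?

Open {#1, #2, #3, #4}.
  Farthest demand point is C1 at distance 8 (to #3); all others are ≤ 8.
With {#1, #3, #4, #5} the worst case is 8.
With {#1, #2, #4, #5} the worst case is 11.
No size-4 selection achieves below 8.

8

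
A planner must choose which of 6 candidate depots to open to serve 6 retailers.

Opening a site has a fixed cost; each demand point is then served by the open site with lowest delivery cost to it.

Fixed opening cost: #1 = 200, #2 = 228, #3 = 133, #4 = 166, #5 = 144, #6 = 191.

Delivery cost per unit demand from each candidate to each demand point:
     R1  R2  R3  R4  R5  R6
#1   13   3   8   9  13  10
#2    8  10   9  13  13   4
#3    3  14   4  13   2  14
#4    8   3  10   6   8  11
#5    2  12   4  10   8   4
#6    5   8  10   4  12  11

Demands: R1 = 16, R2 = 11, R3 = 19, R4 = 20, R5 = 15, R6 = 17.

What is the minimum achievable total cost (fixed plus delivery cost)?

Open {#4, #5}: assign each demand point to its cheapest open site.
  R1→#5 16×2=32, R2→#4 11×3=33, R3→#5 19×4=76, R4→#4 20×6=120, R5→#4 15×8=120, R6→#5 17×4=68
  delivery cost 449, fixed 310 → total 759.
Compare {#5}: delivery cost 628 + fixed 144 = 772.
Compare {#3, #4}: delivery cost 494 + fixed 299 = 793.
Compare {#5, #6}: delivery cost 464 + fixed 335 = 799.
All other subsets cost ≥ 772. Minimum total cost: 759.

759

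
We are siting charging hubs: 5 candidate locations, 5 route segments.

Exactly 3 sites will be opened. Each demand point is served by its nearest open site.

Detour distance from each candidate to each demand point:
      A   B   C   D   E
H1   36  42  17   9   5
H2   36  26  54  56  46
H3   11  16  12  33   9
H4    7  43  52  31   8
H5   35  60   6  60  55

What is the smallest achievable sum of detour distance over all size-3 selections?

47

Open {H1, H3, H5}.
  A→H3 11, B→H3 16, C→H5 6, D→H1 9, E→H1 5  ⇒ total 47.
Compare {H1, H3, H4}: total 49.
Compare {H1, H2, H3}: total 53.
No size-3 selection does better; minimum is 47.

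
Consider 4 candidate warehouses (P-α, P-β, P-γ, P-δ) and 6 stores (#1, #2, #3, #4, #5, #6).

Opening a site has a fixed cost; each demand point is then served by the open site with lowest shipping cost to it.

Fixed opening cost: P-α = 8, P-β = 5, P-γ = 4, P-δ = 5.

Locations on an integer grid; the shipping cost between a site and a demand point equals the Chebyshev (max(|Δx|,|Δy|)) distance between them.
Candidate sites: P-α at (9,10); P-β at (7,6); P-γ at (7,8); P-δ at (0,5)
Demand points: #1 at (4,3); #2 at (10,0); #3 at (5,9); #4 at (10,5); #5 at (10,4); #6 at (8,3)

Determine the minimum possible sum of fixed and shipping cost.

Open {P-β}: assign each demand point to its cheapest open site.
  #1→P-β 3, #2→P-β 6, #3→P-β 3, #4→P-β 3, #5→P-β 3, #6→P-β 3
  shipping cost 21, fixed 5 → total 26.
Compare {P-β, P-γ}: shipping cost 20 + fixed 9 = 29.
Compare {P-γ}: shipping cost 27 + fixed 4 = 31.
Compare {P-β, P-δ}: shipping cost 21 + fixed 10 = 31.
All other subsets cost ≥ 29. Minimum total cost: 26.

26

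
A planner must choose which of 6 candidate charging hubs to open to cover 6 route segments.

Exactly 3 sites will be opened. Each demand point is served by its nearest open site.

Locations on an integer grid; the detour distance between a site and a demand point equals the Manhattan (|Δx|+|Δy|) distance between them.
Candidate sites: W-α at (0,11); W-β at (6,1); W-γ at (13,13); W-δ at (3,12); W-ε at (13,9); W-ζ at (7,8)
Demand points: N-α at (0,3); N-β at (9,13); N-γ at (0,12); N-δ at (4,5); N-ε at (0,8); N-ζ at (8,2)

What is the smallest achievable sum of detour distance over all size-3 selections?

Open {W-α, W-β, W-γ}.
  N-α→W-α 8, N-β→W-γ 4, N-γ→W-α 1, N-δ→W-β 6, N-ε→W-α 3, N-ζ→W-β 3  ⇒ total 25.
Compare {W-α, W-β, W-δ}: total 28.
Compare {W-α, W-β, W-ζ}: total 28.
No size-3 selection does better; minimum is 25.

25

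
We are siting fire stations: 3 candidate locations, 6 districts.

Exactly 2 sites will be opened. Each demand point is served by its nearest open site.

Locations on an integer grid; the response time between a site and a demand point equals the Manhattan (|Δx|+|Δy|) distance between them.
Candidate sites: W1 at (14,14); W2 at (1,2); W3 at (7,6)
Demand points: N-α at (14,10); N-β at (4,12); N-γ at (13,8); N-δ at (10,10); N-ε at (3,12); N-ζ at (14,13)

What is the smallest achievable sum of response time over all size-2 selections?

Open {W1, W3}.
  N-α→W1 4, N-β→W3 9, N-γ→W1 7, N-δ→W3 7, N-ε→W3 10, N-ζ→W1 1  ⇒ total 38.
Compare {W1, W2}: total 44.
Compare {W2, W3}: total 59.

38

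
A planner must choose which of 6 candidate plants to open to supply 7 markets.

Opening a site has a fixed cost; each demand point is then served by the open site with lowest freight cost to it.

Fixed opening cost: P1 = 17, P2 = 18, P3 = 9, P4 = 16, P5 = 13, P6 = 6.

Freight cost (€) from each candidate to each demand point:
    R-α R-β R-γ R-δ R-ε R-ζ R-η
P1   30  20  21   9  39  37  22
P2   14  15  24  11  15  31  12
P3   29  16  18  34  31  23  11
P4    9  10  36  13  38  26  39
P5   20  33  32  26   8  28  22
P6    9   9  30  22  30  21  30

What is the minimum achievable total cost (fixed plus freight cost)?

125

Open {P2, P6}: assign each demand point to its cheapest open site.
  R-α→P6 9, R-β→P6 9, R-γ→P2 24, R-δ→P2 11, R-ε→P2 15, R-ζ→P6 21, R-η→P2 12
  freight cost 101, fixed 24 → total 125.
Compare {P3, P5, P6}: freight cost 98 + fixed 28 = 126.
Compare {P2, P3, P6}: freight cost 94 + fixed 33 = 127.
Compare {P3, P4, P5}: freight cost 92 + fixed 38 = 130.
All other subsets cost ≥ 126. Minimum total cost: 125.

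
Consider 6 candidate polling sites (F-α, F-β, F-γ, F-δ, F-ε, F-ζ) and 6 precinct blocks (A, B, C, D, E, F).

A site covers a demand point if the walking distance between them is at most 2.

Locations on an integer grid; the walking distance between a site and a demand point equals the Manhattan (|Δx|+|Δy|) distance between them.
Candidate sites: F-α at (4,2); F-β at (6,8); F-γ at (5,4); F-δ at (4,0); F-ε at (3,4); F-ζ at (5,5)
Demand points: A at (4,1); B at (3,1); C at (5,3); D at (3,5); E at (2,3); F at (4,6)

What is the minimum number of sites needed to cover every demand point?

3

Coverage sets (demand points within 2 of each site):
  F-α: {A, B, C}
  F-β: {}
  F-γ: {C}
  F-δ: {A, B}
  F-ε: {D, E}
  F-ζ: {C, D, F}
No 2 sites suffice: every size-2 union leaves at least one demand point uncovered.
But {F-α, F-ε, F-ζ} covers everything, so the minimum is 3.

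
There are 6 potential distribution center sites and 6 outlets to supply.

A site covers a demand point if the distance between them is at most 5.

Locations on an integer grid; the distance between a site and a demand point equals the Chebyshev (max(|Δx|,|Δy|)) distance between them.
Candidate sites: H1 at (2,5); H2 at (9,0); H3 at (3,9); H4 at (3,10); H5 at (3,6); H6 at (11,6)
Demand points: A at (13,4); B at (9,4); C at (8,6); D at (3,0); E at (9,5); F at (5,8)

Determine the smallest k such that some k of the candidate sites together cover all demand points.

Coverage sets (demand points within 5 of each site):
  H1: {D, F}
  H2: {A, B, E}
  H3: {C, F}
  H4: {C, F}
  H5: {C, F}
  H6: {A, B, C, E}
No single site covers all 6 demand points.
But {H1, H6} covers everything, so the minimum is 2.

2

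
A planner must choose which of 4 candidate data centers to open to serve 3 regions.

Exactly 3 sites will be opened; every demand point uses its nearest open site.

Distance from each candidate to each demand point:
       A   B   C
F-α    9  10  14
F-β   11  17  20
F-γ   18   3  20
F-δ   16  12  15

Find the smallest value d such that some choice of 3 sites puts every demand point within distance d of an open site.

Open {F-α, F-β, F-γ}.
  Farthest demand point is C at distance 14 (to F-α); all others are ≤ 14.
With {F-α, F-β, F-δ} the worst case is 14.
With {F-α, F-γ, F-δ} the worst case is 14.
No size-3 selection achieves below 14.

14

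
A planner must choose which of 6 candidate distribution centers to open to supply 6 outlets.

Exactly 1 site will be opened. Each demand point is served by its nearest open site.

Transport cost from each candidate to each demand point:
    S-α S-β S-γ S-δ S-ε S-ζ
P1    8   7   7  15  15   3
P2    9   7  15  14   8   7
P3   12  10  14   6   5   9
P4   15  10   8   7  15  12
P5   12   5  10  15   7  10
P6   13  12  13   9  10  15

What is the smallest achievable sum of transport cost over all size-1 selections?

55

Open {P1}.
  S-α→P1 8, S-β→P1 7, S-γ→P1 7, S-δ→P1 15, S-ε→P1 15, S-ζ→P1 3  ⇒ total 55.
Compare {P3}: total 56.
Compare {P5}: total 59.
No size-1 selection does better; minimum is 55.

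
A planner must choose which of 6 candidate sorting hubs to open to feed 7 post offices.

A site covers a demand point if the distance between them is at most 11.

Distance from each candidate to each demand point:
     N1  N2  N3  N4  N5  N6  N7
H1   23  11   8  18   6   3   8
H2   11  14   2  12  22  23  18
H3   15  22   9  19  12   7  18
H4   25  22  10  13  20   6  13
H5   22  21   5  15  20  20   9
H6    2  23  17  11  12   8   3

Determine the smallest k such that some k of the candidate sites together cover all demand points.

2

Coverage sets (demand points within 11 of each site):
  H1: {N2, N3, N5, N6, N7}
  H2: {N1, N3}
  H3: {N3, N6}
  H4: {N3, N6}
  H5: {N3, N7}
  H6: {N1, N4, N6, N7}
No single site covers all 7 demand points.
But {H1, H6} covers everything, so the minimum is 2.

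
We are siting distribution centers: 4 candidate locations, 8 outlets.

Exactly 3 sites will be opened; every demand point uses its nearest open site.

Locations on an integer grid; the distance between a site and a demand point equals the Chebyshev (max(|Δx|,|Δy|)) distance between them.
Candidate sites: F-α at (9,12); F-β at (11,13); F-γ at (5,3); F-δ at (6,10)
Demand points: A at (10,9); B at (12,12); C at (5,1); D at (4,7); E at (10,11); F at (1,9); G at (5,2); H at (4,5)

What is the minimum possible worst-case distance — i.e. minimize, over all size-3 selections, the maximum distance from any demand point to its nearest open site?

5

Open {F-α, F-γ, F-δ}.
  Farthest demand point is F at distance 5 (to F-δ); all others are ≤ 5.
With {F-β, F-γ, F-δ} the worst case is 5.
With {F-α, F-β, F-γ} the worst case is 6.
No size-3 selection achieves below 5.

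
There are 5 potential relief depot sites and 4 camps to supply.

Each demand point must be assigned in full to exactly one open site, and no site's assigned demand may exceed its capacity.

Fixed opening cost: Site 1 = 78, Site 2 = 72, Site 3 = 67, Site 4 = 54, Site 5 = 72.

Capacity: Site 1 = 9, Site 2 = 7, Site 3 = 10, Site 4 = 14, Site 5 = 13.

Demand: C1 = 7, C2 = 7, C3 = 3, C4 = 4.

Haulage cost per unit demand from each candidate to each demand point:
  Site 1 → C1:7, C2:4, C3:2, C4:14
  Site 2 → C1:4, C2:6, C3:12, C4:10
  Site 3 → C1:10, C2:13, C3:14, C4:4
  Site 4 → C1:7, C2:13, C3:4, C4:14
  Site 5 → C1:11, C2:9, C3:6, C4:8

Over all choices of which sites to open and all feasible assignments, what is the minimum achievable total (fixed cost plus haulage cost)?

277

Open {Site 1, Site 4}; cheapest assignment that respects the capacities:
  Site 1 (cap 9, load 7): C2 — cost 7×4 = 28
  Site 4 (cap 14, load 14): C1, C3, C4 — cost 7×7 + 3×4 + 4×14 = 117
  Shipping 145, fixed 132 → total 277.
  Any other capacity-feasible assignment to {Site 1, Site 4} ships for at least 145.
Compare {Site 4, Site 5}: its best feasible assignment gives total 282.
Compare {Site 2, Site 4}: its best feasible assignment gives total 285.
Every other set of open sites that can feasibly serve all demand totals ≥ 282 even under its best assignment. Minimum: 277.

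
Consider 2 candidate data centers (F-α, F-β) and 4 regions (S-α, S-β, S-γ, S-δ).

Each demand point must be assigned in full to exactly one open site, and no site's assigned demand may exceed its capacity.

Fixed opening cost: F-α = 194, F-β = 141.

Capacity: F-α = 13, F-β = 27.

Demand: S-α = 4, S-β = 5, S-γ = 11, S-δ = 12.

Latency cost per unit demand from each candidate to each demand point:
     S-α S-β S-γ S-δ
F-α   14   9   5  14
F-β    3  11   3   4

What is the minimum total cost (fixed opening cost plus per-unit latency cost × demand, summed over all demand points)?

473

Open {F-α, F-β}; cheapest assignment that respects the capacities:
  F-α (cap 13, load 5): S-β — cost 5×9 = 45
  F-β (cap 27, load 27): S-α, S-γ, S-δ — cost 4×3 + 11×3 + 12×4 = 93
  Shipping 138, fixed 335 → total 473.
  Any other capacity-feasible assignment to {F-α, F-β} ships for at least 138.
Total demand is 32 and no other set of sites has combined capacity ≥ 32, so {F-α, F-β} is the only feasible choice of open sites. Minimum: 473.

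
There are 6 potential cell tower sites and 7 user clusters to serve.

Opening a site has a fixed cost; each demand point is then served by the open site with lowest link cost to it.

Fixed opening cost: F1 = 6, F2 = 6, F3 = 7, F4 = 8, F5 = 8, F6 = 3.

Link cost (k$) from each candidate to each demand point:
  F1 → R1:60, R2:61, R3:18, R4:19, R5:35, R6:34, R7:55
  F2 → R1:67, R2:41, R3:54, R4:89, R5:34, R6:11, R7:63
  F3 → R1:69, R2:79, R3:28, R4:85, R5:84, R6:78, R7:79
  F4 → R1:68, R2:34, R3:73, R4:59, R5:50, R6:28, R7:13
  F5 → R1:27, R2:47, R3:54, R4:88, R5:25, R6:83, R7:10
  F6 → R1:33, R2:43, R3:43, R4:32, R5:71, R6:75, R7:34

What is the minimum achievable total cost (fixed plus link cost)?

Open {F1, F2, F5}: assign each demand point to its cheapest open site.
  R1→F5 27, R2→F2 41, R3→F1 18, R4→F1 19, R5→F5 25, R6→F2 11, R7→F5 10
  link cost 151, fixed 20 → total 171.
Compare {F1, F2, F4, F5}: link cost 144 + fixed 28 = 172.
Compare {F1, F2, F5, F6}: link cost 151 + fixed 23 = 174.
Compare {F1, F2, F4, F5, F6}: link cost 144 + fixed 31 = 175.
All other subsets cost ≥ 172. Minimum total cost: 171.

171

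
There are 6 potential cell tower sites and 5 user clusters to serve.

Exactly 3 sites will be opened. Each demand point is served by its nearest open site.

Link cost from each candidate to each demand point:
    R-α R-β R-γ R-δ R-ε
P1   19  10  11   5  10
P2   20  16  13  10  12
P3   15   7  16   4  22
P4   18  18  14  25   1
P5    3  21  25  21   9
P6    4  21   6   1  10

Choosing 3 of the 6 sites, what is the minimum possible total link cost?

Open {P3, P4, P6}.
  R-α→P6 4, R-β→P3 7, R-γ→P6 6, R-δ→P6 1, R-ε→P4 1  ⇒ total 19.
Compare {P1, P4, P6}: total 22.
Compare {P3, P5, P6}: total 26.
No size-3 selection does better; minimum is 19.

19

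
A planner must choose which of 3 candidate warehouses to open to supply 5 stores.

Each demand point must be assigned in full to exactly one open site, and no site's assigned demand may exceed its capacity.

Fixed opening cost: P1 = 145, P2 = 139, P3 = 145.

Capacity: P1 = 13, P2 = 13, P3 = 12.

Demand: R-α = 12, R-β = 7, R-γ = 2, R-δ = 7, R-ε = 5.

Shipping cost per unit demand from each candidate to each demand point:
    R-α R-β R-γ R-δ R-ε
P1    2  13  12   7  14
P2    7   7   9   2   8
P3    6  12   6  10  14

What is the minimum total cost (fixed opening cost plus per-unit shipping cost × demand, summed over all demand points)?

603

Open {P1, P2, P3}; cheapest assignment that respects the capacities:
  P1 (cap 13, load 12): R-α — cost 12×2 = 24
  P2 (cap 13, load 12): R-δ, R-ε — cost 7×2 + 5×8 = 54
  P3 (cap 12, load 9): R-β, R-γ — cost 7×12 + 2×6 = 96
  Shipping 174, fixed 429 → total 603.
  Any other capacity-feasible assignment to {P1, P2, P3} ships for at least 174.
Total demand is 33 and no other set of sites has combined capacity ≥ 33, so {P1, P2, P3} is the only feasible choice of open sites. Minimum: 603.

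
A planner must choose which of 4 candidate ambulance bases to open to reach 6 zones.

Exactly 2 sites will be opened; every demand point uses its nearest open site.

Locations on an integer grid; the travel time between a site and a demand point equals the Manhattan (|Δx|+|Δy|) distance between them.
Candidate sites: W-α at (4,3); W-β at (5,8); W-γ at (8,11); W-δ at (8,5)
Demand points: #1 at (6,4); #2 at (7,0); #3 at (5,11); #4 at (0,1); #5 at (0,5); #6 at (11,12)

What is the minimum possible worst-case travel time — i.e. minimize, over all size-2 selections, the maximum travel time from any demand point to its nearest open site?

Open {W-α, W-γ}.
  Farthest demand point is #2 at travel time 6 (to W-α); all others are ≤ 6.
With {W-α, W-β} the worst case is 10.
With {W-α, W-δ} the worst case is 10.
No size-2 selection achieves below 6.

6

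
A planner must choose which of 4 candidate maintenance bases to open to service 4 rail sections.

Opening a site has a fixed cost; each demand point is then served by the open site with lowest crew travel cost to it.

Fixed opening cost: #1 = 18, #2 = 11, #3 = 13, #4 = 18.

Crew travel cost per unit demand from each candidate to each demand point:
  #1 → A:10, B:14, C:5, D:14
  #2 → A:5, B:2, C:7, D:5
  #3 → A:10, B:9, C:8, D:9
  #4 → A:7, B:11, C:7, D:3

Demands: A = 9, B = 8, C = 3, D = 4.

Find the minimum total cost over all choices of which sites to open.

Open {#2}: assign each demand point to its cheapest open site.
  A→#2 9×5=45, B→#2 8×2=16, C→#2 3×7=21, D→#2 4×5=20
  crew travel cost 102, fixed 11 → total 113.
Compare {#2, #4}: crew travel cost 94 + fixed 29 = 123.
Compare {#1, #2}: crew travel cost 96 + fixed 29 = 125.
Compare {#2, #3}: crew travel cost 102 + fixed 24 = 126.
All other subsets cost ≥ 123. Minimum total cost: 113.

113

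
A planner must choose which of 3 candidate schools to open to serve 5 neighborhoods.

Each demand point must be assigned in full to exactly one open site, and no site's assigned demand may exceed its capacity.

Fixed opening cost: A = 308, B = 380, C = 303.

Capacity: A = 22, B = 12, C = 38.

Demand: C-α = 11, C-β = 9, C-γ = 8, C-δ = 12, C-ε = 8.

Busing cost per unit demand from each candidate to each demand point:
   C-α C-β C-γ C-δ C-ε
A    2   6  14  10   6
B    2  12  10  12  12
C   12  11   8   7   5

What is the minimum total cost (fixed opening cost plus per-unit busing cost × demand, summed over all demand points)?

875

Open {A, C}; cheapest assignment that respects the capacities:
  A (cap 22, load 20): C-α, C-β — cost 11×2 + 9×6 = 76
  C (cap 38, load 28): C-γ, C-δ, C-ε — cost 8×8 + 12×7 + 8×5 = 188
  Shipping 264, fixed 611 → total 875.
  Any other capacity-feasible assignment to {A, C} ships for at least 264.
Compare {B, C}: its best feasible assignment gives total 992.
Compare {A, B, C}: its best feasible assignment gives total 1255.
Every other set of open sites that can feasibly serve all demand totals ≥ 992 even under its best assignment. Minimum: 875.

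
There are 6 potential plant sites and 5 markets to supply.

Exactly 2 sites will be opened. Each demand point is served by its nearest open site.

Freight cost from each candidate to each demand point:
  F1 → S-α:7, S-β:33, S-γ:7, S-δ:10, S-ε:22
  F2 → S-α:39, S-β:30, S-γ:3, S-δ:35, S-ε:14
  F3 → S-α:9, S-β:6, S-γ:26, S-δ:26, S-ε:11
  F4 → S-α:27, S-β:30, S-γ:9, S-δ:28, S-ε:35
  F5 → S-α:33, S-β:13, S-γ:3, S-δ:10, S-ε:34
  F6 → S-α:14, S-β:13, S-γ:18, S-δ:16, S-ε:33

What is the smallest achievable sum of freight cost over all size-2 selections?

39

Open {F3, F5}.
  S-α→F3 9, S-β→F3 6, S-γ→F5 3, S-δ→F5 10, S-ε→F3 11  ⇒ total 39.
Compare {F1, F3}: total 41.
Compare {F1, F5}: total 55.
No size-2 selection does better; minimum is 39.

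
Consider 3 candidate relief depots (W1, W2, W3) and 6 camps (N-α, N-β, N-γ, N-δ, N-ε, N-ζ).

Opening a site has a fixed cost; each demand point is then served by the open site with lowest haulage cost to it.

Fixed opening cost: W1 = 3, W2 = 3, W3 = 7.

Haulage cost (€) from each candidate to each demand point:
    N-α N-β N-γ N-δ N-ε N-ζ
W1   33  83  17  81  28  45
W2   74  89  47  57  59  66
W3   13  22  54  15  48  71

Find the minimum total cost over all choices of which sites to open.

Open {W1, W3}: assign each demand point to its cheapest open site.
  N-α→W3 13, N-β→W3 22, N-γ→W1 17, N-δ→W3 15, N-ε→W1 28, N-ζ→W1 45
  haulage cost 140, fixed 10 → total 150.
Compare {W1, W2, W3}: haulage cost 140 + fixed 13 = 153.
Compare {W2, W3}: haulage cost 211 + fixed 10 = 221.
Compare {W3}: haulage cost 223 + fixed 7 = 230.
All other subsets cost ≥ 153. Minimum total cost: 150.

150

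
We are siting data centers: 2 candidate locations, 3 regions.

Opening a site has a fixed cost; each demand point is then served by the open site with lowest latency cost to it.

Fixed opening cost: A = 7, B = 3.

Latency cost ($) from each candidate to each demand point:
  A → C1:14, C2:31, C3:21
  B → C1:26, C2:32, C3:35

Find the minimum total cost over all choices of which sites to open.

Open {A}: assign each demand point to its cheapest open site.
  C1→A 14, C2→A 31, C3→A 21
  latency cost 66, fixed 7 → total 73.
Compare {A, B}: latency cost 66 + fixed 10 = 76.
Compare {B}: latency cost 93 + fixed 3 = 96.

73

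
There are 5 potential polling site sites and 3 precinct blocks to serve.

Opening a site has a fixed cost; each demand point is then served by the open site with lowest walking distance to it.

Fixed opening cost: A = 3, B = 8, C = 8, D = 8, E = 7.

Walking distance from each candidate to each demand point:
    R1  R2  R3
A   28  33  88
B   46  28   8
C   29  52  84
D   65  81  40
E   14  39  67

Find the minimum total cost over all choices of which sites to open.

65

Open {B, E}: assign each demand point to its cheapest open site.
  R1→E 14, R2→B 28, R3→B 8
  walking distance 50, fixed 15 → total 65.
Compare {A, B, E}: walking distance 50 + fixed 18 = 68.
Compare {B, C, E}: walking distance 50 + fixed 23 = 73.
Compare {B, D, E}: walking distance 50 + fixed 23 = 73.
All other subsets cost ≥ 68. Minimum total cost: 65.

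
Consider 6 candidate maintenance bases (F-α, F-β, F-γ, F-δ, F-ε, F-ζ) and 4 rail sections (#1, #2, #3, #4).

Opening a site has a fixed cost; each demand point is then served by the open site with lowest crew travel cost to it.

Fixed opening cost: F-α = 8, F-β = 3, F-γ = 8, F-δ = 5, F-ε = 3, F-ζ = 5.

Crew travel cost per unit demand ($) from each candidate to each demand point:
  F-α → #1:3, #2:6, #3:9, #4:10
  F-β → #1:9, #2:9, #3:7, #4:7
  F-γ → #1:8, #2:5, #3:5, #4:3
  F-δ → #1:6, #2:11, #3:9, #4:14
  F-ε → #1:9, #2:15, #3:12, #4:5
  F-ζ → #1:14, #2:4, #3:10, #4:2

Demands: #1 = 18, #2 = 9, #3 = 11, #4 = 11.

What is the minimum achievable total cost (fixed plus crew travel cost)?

188

Open {F-α, F-γ, F-ζ}: assign each demand point to its cheapest open site.
  #1→F-α 18×3=54, #2→F-ζ 9×4=36, #3→F-γ 11×5=55, #4→F-ζ 11×2=22
  crew travel cost 167, fixed 21 → total 188.
Compare {F-α, F-β, F-γ, F-ζ}: crew travel cost 167 + fixed 24 = 191.
Compare {F-α, F-γ, F-ε, F-ζ}: crew travel cost 167 + fixed 24 = 191.
Compare {F-α, F-γ, F-δ, F-ζ}: crew travel cost 167 + fixed 26 = 193.
All other subsets cost ≥ 191. Minimum total cost: 188.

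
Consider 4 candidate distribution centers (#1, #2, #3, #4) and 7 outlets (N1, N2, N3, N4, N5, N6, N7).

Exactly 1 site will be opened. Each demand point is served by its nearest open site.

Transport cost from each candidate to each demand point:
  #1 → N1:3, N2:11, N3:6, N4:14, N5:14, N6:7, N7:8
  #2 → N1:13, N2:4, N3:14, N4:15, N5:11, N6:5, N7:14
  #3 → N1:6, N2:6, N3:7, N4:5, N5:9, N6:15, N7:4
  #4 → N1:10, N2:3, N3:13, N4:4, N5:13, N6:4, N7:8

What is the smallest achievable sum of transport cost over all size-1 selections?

Open {#3}.
  N1→#3 6, N2→#3 6, N3→#3 7, N4→#3 5, N5→#3 9, N6→#3 15, N7→#3 4  ⇒ total 52.
Compare {#4}: total 55.
Compare {#1}: total 63.
No size-1 selection does better; minimum is 52.

52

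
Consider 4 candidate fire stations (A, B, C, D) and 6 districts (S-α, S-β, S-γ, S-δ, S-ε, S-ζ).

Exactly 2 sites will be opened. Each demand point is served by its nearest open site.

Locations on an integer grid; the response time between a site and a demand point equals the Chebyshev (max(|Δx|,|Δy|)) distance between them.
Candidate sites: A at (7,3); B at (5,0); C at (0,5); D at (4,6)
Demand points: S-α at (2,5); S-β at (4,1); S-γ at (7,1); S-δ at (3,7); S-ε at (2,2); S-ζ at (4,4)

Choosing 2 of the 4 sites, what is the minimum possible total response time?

Open {B, D}.
  S-α→D 2, S-β→B 1, S-γ→B 2, S-δ→D 1, S-ε→B 3, S-ζ→D 2  ⇒ total 11.
Compare {A, D}: total 14.
Compare {B, C}: total 15.
No size-2 selection does better; minimum is 11.

11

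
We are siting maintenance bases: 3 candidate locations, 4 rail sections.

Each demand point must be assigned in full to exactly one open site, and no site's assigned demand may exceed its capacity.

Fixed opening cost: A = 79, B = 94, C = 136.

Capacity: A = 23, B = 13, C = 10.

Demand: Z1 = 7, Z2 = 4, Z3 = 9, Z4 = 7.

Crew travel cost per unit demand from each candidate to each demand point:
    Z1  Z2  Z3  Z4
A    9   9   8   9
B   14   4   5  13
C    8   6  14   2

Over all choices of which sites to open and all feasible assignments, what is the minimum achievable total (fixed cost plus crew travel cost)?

Open {A, B}; cheapest assignment that respects the capacities:
  A (cap 23, load 14): Z1, Z4 — cost 7×9 + 7×9 = 126
  B (cap 13, load 13): Z2, Z3 — cost 4×4 + 9×5 = 61
  Shipping 187, fixed 173 → total 360.
  Any other capacity-feasible assignment to {A, B} ships for at least 187.
Compare {A, C}: its best feasible assignment gives total 400.
Compare {A, B, C}: its best feasible assignment gives total 447.
Every other set of open sites that can feasibly serve all demand totals ≥ 400 even under its best assignment. Minimum: 360.

360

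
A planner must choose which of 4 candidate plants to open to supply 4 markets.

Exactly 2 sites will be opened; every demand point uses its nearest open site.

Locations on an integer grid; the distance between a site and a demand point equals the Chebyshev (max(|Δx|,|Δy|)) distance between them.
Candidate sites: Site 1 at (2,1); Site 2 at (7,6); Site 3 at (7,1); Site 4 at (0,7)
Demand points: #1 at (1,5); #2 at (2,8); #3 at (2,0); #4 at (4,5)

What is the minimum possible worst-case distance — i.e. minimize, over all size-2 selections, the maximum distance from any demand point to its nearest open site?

Open {Site 1, Site 4}.
  Farthest demand point is #4 at distance 4 (to Site 1); all others are ≤ 4.
With {Site 1, Site 2} the worst case is 5.
With {Site 3, Site 4} the worst case is 5.
No size-2 selection achieves below 4.

4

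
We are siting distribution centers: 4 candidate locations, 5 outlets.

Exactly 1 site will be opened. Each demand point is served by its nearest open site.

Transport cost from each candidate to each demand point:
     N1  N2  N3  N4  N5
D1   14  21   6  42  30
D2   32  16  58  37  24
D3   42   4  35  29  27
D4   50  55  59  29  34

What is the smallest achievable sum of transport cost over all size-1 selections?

113

Open {D1}.
  N1→D1 14, N2→D1 21, N3→D1 6, N4→D1 42, N5→D1 30  ⇒ total 113.
Compare {D3}: total 137.
Compare {D2}: total 167.
No size-1 selection does better; minimum is 113.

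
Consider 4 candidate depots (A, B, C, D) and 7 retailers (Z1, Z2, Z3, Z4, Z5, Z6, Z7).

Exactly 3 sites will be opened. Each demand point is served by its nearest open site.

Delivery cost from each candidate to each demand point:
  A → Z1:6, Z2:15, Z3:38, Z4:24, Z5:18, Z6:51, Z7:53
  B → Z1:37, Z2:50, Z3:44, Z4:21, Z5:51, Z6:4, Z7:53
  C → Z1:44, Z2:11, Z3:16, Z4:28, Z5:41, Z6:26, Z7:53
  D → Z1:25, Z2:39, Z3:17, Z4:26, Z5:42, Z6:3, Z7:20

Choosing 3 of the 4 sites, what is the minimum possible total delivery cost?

Open {A, C, D}.
  Z1→A 6, Z2→C 11, Z3→C 16, Z4→A 24, Z5→A 18, Z6→D 3, Z7→D 20  ⇒ total 98.
Compare {A, B, D}: total 100.
Compare {A, B, C}: total 129.
No size-3 selection does better; minimum is 98.

98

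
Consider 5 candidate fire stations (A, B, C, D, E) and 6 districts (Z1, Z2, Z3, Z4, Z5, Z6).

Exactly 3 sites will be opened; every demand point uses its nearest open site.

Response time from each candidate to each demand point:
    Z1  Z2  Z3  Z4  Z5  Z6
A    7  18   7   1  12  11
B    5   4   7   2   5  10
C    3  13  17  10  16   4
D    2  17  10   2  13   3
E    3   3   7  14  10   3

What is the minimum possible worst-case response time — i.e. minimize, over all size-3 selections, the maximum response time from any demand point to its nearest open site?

7

Open {A, B, C}.
  Farthest demand point is Z3 at response time 7 (to A); all others are ≤ 7.
With {A, B, D} the worst case is 7.
With {A, B, E} the worst case is 7.
No size-3 selection achieves below 7.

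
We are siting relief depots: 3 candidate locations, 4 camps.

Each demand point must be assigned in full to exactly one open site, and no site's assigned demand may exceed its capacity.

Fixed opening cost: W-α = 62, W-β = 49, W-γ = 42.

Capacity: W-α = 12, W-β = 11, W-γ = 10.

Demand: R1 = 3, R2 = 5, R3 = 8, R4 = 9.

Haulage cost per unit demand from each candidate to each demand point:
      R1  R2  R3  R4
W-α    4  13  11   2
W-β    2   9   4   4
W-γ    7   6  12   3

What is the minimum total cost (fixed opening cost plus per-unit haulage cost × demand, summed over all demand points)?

239

Open {W-α, W-β, W-γ}; cheapest assignment that respects the capacities:
  W-α (cap 12, load 9): R4 — cost 9×2 = 18
  W-β (cap 11, load 11): R1, R3 — cost 3×2 + 8×4 = 38
  W-γ (cap 10, load 5): R2 — cost 5×6 = 30
  Shipping 86, fixed 153 → total 239.
  Any other capacity-feasible assignment to {W-α, W-β, W-γ} ships for at least 86.
Total demand is 25 and no other set of sites has combined capacity ≥ 25, so {W-α, W-β, W-γ} is the only feasible choice of open sites. Minimum: 239.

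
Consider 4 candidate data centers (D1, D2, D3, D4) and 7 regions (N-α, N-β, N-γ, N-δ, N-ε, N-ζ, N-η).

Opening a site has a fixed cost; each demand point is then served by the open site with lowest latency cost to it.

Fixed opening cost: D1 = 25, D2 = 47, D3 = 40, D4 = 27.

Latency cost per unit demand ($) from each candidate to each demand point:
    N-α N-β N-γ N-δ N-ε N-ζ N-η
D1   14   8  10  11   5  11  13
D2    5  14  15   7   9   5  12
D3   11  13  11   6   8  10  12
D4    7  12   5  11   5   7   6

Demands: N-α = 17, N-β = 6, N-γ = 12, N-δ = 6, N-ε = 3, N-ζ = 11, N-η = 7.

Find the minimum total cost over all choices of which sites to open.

445

Open {D2, D4}: assign each demand point to its cheapest open site.
  N-α→D2 17×5=85, N-β→D4 6×12=72, N-γ→D4 12×5=60, N-δ→D2 6×7=42, N-ε→D4 3×5=15, N-ζ→D2 11×5=55, N-η→D4 7×6=42
  latency cost 371, fixed 74 → total 445.
Compare {D1, D2, D4}: latency cost 347 + fixed 99 = 446.
Compare {D4}: latency cost 451 + fixed 27 = 478.
Compare {D1, D4}: latency cost 427 + fixed 52 = 479.
All other subsets cost ≥ 446. Minimum total cost: 445.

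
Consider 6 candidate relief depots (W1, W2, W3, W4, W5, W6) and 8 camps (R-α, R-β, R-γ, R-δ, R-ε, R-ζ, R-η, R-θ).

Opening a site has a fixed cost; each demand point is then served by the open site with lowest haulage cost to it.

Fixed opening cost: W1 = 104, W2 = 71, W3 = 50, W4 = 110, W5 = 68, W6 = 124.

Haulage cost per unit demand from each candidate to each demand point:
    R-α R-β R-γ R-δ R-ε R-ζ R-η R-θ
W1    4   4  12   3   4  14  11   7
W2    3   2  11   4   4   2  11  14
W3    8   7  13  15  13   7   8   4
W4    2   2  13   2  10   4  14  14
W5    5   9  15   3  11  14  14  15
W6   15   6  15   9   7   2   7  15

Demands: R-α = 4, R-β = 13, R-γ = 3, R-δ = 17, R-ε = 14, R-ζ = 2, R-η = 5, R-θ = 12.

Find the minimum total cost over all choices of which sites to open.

Open {W2, W3}: assign each demand point to its cheapest open site.
  R-α→W2 4×3=12, R-β→W2 13×2=26, R-γ→W2 3×11=33, R-δ→W2 17×4=68, R-ε→W2 14×4=56, R-ζ→W2 2×2=4, R-η→W3 5×8=40, R-θ→W3 12×4=48
  haulage cost 287, fixed 121 → total 408.
Compare {W2, W3, W5}: haulage cost 270 + fixed 189 = 459.
Compare {W1, W3}: haulage cost 313 + fixed 154 = 467.
Compare {W2, W3, W4}: haulage cost 249 + fixed 231 = 480.
All other subsets cost ≥ 459. Minimum total cost: 408.

408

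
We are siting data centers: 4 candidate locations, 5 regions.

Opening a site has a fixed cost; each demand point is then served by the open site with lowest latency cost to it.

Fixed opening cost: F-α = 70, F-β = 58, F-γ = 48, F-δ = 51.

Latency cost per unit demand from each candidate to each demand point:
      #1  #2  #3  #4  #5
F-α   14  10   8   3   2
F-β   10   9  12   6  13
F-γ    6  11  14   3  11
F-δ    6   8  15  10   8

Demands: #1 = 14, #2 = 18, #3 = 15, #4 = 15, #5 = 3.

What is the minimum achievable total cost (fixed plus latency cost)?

520

Open {F-α, F-δ}: assign each demand point to its cheapest open site.
  #1→F-δ 14×6=84, #2→F-δ 18×8=144, #3→F-α 15×8=120, #4→F-α 15×3=45, #5→F-α 3×2=6
  latency cost 399, fixed 121 → total 520.
Compare {F-α, F-γ}: latency cost 435 + fixed 118 = 553.
Compare {F-α, F-γ, F-δ}: latency cost 399 + fixed 169 = 568.
Compare {F-α, F-β, F-δ}: latency cost 399 + fixed 179 = 578.
All other subsets cost ≥ 553. Minimum total cost: 520.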